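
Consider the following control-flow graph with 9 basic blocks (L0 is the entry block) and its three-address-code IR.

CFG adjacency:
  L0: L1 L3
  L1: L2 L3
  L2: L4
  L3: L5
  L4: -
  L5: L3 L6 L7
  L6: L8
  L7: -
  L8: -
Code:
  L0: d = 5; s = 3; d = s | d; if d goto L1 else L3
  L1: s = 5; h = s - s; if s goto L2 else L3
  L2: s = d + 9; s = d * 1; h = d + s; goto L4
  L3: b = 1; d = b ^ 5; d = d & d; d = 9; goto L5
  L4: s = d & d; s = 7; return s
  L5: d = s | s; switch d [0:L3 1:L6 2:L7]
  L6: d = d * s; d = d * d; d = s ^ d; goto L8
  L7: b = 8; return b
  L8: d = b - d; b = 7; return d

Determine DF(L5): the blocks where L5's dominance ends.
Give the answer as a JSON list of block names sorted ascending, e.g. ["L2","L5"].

idom tree: L1←L0 L2←L1 L3←L0 L4←L2 L5←L3 L6←L5 L7←L5 L8←L6
Join-block Dom:
  L3: preds {L0,L1,L5}: {L0} ∩ {L0,L1} ∩ {L0,L3,L5} = {L0}; idom=L0

DF walk-up:
  join L3 pred L0: · stop@L0
  join L3 pred L1: L1 stop@L0
  join L3 pred L5: L5→L3 stop@L0
  L0: DF=∅
  L1: DF={L3}
  L2: DF=∅
  L3: DF={L3}
  L4: DF=∅
  L5: DF={L3}
  L6: DF=∅
  L7: DF=∅
  L8: DF=∅

DF(L5) = ["L3"]

Answer: ["L3"]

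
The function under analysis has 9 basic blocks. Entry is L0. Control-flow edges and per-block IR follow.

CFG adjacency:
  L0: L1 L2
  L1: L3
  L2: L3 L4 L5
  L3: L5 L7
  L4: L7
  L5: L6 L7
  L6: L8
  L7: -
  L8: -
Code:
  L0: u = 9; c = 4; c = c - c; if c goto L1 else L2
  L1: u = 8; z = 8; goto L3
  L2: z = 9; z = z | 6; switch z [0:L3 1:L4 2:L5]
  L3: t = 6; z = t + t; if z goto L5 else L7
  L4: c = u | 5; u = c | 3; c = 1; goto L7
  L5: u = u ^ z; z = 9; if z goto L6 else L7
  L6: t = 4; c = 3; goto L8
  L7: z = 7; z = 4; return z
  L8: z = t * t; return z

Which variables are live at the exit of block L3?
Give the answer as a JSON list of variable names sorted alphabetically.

Block summaries:
  L0: def={c,u} ue=∅
  L1: def={u,z} ue=∅
  L2: def={z} ue=∅
  L3: def={t,z} ue=∅
  L4: def={c,u} ue={u}
  L5: def={u,z} ue={u,z}
  L6: def={c,t} ue=∅
  L7: def={z} ue=∅
  L8: def={z} ue={t}

Liveness:
  L0 li=∅ lo={u}
  L1 li=∅ lo={u}
  L2 li={u} lo={u,z}
  L3 li={u} lo={u,z}
  L4 li={u} lo=∅
  L5 li={u,z} lo=∅
  L6 li=∅ lo={t}
  L7 li=∅ lo=∅
  L8 li={t} lo=∅

live-out(L3) = ["u", "z"]

Answer: ["u", "z"]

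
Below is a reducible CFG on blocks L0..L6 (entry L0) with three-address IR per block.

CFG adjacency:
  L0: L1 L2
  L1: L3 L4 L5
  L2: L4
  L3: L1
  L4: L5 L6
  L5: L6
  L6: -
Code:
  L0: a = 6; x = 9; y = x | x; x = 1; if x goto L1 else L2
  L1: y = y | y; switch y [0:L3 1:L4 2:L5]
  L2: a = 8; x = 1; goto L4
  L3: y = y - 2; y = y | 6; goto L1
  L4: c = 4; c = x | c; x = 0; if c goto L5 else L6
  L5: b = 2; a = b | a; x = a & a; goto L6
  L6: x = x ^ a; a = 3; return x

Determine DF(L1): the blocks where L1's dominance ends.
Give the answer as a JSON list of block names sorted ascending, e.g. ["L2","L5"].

Answer: ["L1", "L4", "L5"]

Derivation:
idom tree: L1←L0 L2←L0 L3←L1 L4←L0 L5←L0 L6←L0
Dom∩ at merges:
  L1: preds {L0,L3}: {L0} ∩ {L0,L1,L3} = {L0}; idom=L0
  L4: preds {L1,L2}: {L0,L1} ∩ {L0,L2} = {L0}; idom=L0
  L5: preds {L1,L4}: {L0,L1} ∩ {L0,L4} = {L0}; idom=L0
  L6: preds {L4,L5}: {L0,L4} ∩ {L0,L5} = {L0}; idom=L0

DF derivation:
  join L1 pred L0: · stop@L0
  join L1 pred L3: L3→L1 stop@L0
  join L4 pred L1: L1 stop@L0
  join L4 pred L2: L2 stop@L0
  join L5 pred L1: L1 stop@L0
  join L5 pred L4: L4 stop@L0
  join L6 pred L4: L4 stop@L0
  join L6 pred L5: L5 stop@L0
  L0: DF=∅
  L1: DF={L1,L4,L5}
  L2: DF={L4}
  L3: DF={L1}
  L4: DF={L5,L6}
  L5: DF={L6}
  L6: DF=∅

DF(L1) = ["L1", "L4", "L5"]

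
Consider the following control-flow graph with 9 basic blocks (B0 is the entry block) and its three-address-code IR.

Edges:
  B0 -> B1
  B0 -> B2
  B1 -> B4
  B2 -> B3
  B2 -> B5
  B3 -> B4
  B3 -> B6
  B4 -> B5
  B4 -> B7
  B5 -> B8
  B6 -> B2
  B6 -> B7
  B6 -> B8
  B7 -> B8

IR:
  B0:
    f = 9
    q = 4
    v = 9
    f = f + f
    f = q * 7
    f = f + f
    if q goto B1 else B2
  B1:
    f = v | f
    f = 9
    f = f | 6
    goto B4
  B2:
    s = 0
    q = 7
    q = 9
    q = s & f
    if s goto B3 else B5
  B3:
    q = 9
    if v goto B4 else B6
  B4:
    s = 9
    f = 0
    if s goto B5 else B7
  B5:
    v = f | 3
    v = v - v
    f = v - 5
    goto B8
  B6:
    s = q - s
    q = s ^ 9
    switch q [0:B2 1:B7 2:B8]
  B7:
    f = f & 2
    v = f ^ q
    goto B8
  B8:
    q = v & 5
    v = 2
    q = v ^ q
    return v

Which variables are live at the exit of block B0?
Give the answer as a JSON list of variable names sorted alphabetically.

Answer: ["f", "q", "v"]

Analysis:
Block summaries:
  B0: {f,q,v} / ∅
  B1: {f} / {f,v}
  B2: {q,s} / {f}
  B3: {q} / {v}
  B4: {f,s} / ∅
  B5: {f,v} / {f}
  B6: {q,s} / {q,s}
  B7: {f,v} / {f,q}
  B8: {q,v} / {v}

Live sets:
  B0: in=∅ out={f,q,v}
  B1: in={f,q,v} out={q}
  B2: in={f,v} out={f,s,v}
  B3: in={f,s,v} out={f,q,s,v}
  B4: in={q} out={f,q}
  B5: in={f} out={v}
  B6: in={f,q,s,v} out={f,q,v}
  B7: in={f,q} out={v}
  B8: in={v} out=∅

live-out(B0) = ["f", "q", "v"]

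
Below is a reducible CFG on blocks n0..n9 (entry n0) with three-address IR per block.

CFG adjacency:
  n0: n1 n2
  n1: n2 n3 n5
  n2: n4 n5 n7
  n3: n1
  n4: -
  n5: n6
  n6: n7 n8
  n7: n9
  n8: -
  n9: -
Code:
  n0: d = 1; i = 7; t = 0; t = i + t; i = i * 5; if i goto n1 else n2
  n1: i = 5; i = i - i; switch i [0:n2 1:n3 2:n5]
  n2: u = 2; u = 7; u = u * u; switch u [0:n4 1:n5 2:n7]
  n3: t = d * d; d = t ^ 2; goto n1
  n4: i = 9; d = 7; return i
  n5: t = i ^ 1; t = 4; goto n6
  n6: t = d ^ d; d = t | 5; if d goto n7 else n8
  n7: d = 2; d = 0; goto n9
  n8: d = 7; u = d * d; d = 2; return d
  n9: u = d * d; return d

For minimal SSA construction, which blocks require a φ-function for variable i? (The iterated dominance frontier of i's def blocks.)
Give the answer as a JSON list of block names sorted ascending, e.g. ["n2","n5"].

idom tree: n1←n0 n2←n0 n3←n1 n4←n2 n5←n0 n6←n5 n7←n0 n8←n6 n9←n7
Dom∩ at merges:
  n1: preds {n0,n3}: {n0} ∩ {n0,n1,n3} = {n0}; idom=n0
  n2: preds {n0,n1}: {n0} ∩ {n0,n1} = {n0}; idom=n0
  n5: preds {n1,n2}: {n0,n1} ∩ {n0,n2} = {n0}; idom=n0
  n7: preds {n2,n6}: {n0,n2} ∩ {n0,n5,n6} = {n0}; idom=n0

Frontier:
  join n1 pred n0: · stop@n0
  join n1 pred n3: n3→n1 stop@n0
  join n2 pred n0: · stop@n0
  join n2 pred n1: n1 stop@n0
  join n5 pred n1: n1 stop@n0
  join n5 pred n2: n2 stop@n0
  join n7 pred n2: n2 stop@n0
  join n7 pred n6: n6→n5 stop@n0
  DF(n0)=∅
  DF(n1)={n1,n2,n5}
  DF(n2)={n5,n7}
  DF(n3)={n1}
  DF(n4)=∅
  DF(n5)={n7}
  DF(n6)={n7}
  DF(n7)=∅
  DF(n8)=∅
  DF(n9)=∅

φ for i: defs {n0,n1,n4}
  DF⁺ = {n1,n2,n5,n7}

Answer: ["n1", "n2", "n5", "n7"]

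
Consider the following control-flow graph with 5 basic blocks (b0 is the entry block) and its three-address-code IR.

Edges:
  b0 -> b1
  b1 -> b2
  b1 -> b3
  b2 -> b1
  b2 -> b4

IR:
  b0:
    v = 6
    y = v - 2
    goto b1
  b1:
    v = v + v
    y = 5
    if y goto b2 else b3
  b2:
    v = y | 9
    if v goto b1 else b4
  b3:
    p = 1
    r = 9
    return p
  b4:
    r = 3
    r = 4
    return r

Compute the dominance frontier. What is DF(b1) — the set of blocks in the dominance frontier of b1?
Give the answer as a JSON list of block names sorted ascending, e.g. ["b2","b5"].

idom tree: b1←b0 b2←b1 b3←b1 b4←b2
Dom at joins:
  b1: preds {b0,b2}: {b0} ∩ {b0,b1,b2} = {b0}; idom=b0

DF derivation:
  join b1 pred b0: · stop@b0
  join b1 pred b2: b2→b1 stop@b0
  b0 → ∅
  b1 → {b1}
  b2 → {b1}
  b3 → ∅
  b4 → ∅

DF(b1) = ["b1"]

Answer: ["b1"]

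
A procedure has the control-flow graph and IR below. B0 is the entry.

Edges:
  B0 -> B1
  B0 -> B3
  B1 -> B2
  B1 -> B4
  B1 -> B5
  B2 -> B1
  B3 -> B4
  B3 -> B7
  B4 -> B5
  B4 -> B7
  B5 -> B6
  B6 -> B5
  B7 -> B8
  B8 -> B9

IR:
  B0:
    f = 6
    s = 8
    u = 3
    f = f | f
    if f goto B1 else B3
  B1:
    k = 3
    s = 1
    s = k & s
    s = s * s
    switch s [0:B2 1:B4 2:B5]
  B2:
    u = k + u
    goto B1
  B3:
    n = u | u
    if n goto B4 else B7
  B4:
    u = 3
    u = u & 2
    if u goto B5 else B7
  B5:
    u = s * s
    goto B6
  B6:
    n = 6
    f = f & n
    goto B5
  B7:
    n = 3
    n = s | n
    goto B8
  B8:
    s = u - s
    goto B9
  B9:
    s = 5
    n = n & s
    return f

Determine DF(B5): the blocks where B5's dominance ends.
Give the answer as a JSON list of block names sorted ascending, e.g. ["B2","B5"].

idom tree: B1←B0 B2←B1 B3←B0 B4←B0 B5←B0 B6←B5 B7←B0 B8←B7 B9←B8
Dom at joins:
  B1: preds {B0,B2}: {B0} ∩ {B0,B1,B2} = {B0}; idom=B0
  B4: preds {B1,B3}: {B0,B1} ∩ {B0,B3} = {B0}; idom=B0
  B5: preds {B1,B4,B6}: {B0,B1} ∩ {B0,B4} ∩ {B0,B5,B6} = {B0}; idom=B0
  B7: preds {B3,B4}: {B0,B3} ∩ {B0,B4} = {B0}; idom=B0

DF derivation:
  B1←B0: walk · to B0
  B1←B2: walk B2→B1 to B0
  B4←B1: walk B1 to B0
  B4←B3: walk B3 to B0
  B5←B1: walk B1 to B0
  B5←B4: walk B4 to B0
  B5←B6: walk B6→B5 to B0
  B7←B3: walk B3 to B0
  B7←B4: walk B4 to B0
  DF(B0)=∅
  DF(B1)={B1,B4,B5}
  DF(B2)={B1}
  DF(B3)={B4,B7}
  DF(B4)={B5,B7}
  DF(B5)={B5}
  DF(B6)={B5}
  DF(B7)=∅
  DF(B8)=∅
  DF(B9)=∅

DF(B5) = ["B5"]

Answer: ["B5"]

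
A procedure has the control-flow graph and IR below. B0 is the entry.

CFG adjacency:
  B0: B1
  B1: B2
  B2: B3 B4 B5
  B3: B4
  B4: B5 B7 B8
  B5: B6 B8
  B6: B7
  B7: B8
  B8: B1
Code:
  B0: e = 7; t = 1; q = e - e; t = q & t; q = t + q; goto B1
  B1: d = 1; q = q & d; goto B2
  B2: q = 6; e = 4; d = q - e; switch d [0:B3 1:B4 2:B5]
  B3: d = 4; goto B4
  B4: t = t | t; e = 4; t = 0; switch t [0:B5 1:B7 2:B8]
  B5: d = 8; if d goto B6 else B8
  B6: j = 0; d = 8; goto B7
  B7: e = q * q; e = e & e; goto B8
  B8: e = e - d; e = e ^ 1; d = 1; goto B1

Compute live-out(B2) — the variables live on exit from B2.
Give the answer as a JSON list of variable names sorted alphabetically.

def/use:
  B0: def={e,q,t} ue=∅
  B1: def={d,q} ue={q}
  B2: def={d,e,q} ue=∅
  B3: def={d} ue=∅
  B4: def={e,t} ue={t}
  B5: def={d} ue=∅
  B6: def={d,j} ue=∅
  B7: def={e} ue={q}
  B8: def={d,e} ue={d,e}

Live sets:
  B0: in=∅ out={q,t}
  B1: in={q,t} out={t}
  B2: in={t} out={d,e,q,t}
  B3: in={q,t} out={d,q,t}
  B4: in={d,q,t} out={d,e,q,t}
  B5: in={e,q,t} out={d,e,q,t}
  B6: in={q,t} out={d,q,t}
  B7: in={d,q,t} out={d,e,q,t}
  B8: in={d,e,q,t} out={q,t}

live-out(B2) = ["d", "e", "q", "t"]

Answer: ["d", "e", "q", "t"]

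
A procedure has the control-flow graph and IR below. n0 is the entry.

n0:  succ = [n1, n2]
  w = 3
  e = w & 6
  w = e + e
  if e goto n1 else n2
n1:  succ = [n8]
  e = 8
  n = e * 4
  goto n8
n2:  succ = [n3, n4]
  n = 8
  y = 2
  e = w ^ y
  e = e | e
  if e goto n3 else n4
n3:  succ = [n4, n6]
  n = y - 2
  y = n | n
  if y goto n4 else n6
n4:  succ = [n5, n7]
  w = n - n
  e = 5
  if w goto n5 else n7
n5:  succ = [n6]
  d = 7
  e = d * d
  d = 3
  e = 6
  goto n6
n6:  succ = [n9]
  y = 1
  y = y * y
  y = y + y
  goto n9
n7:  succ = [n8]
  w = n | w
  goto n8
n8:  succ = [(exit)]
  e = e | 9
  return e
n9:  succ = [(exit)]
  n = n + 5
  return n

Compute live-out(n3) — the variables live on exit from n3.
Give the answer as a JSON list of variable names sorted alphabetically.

Block summaries:
  n0: {e,w} / ∅
  n1: {e,n} / ∅
  n2: {e,n,y} / {w}
  n3: {n,y} / {y}
  n4: {e,w} / {n}
  n5: {d,e} / ∅
  n6: {y} / ∅
  n7: {w} / {n,w}
  n8: {e} / {e}
  n9: {n} / {n}

Liveness:
  n0: in=∅ out={w}
  n1: in=∅ out={e}
  n2: in={w} out={n,y}
  n3: in={y} out={n}
  n4: in={n} out={e,n,w}
  n5: in={n} out={n}
  n6: in={n} out={n}
  n7: in={e,n,w} out={e}
  n8: in={e} out=∅
  n9: in={n} out=∅

live-out(n3) = ["n"]

Answer: ["n"]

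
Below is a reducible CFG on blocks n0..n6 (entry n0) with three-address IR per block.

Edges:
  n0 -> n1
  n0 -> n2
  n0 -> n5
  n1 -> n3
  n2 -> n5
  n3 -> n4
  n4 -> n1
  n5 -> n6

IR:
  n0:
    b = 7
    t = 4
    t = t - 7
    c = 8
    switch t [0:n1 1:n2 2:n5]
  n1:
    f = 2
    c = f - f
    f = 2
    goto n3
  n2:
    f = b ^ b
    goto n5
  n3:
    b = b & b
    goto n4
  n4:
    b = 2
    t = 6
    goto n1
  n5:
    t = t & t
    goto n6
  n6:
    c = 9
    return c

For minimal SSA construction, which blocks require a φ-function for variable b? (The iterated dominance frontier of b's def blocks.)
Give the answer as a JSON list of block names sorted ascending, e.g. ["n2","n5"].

Answer: ["n1"]

Analysis:
idom tree: n1←n0 n2←n0 n3←n1 n4←n3 n5←n0 n6←n5
Dom at joins:
  n1: preds {n0,n4}: {n0} ∩ {n0,n1,n3,n4} = {n0}; idom=n0
  n5: preds {n0,n2}: {n0} ∩ {n0,n2} = {n0}; idom=n0

DF derivation:
  join n1 pred n0: · stop@n0
  join n1 pred n4: n4→n3→n1 stop@n0
  join n5 pred n0: · stop@n0
  join n5 pred n2: n2 stop@n0
  n0: DF=∅
  n1: DF={n1}
  n2: DF={n5}
  n3: DF={n1}
  n4: DF={n1}
  n5: DF=∅
  n6: DF=∅

φ for b: defs {n0,n3,n4}
  DF⁺ = {n1}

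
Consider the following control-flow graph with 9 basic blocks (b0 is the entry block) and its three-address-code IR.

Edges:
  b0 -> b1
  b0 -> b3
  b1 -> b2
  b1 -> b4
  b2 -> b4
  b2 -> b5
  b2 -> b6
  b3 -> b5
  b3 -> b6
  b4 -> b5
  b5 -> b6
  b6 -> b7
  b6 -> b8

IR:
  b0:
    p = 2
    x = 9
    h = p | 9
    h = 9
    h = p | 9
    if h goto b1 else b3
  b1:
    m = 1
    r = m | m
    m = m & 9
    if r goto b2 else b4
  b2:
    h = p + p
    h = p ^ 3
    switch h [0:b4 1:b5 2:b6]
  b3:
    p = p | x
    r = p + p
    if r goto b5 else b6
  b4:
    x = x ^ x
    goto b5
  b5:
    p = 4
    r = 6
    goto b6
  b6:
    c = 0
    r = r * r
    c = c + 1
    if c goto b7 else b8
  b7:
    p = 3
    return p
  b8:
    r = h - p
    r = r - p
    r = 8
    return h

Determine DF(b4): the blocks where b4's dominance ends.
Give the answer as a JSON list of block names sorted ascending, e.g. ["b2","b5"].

Answer: ["b5"]

Analysis:
idom tree: b1←b0 b2←b1 b3←b0 b4←b1 b5←b0 b6←b0 b7←b6 b8←b6
Join-block Dom:
  b4: preds {b1,b2}: {b0,b1} ∩ {b0,b1,b2} = {b0,b1}; idom=b1
  b5: preds {b2,b3,b4}: {b0,b1,b2} ∩ {b0,b3} ∩ {b0,b1,b4} = {b0}; idom=b0
  b6: preds {b2,b3,b5}: {b0,b1,b2} ∩ {b0,b3} ∩ {b0,b5} = {b0}; idom=b0

DF derivation:
  b4←b1: walk · to b1
  b4←b2: walk b2 to b1
  b5←b2: walk b2→b1 to b0
  b5←b3: walk b3 to b0
  b5←b4: walk b4→b1 to b0
  b6←b2: walk b2→b1 to b0
  b6←b3: walk b3 to b0
  b6←b5: walk b5 to b0
  DF(b0)=∅
  DF(b1)={b5,b6}
  DF(b2)={b4,b5,b6}
  DF(b3)={b5,b6}
  DF(b4)={b5}
  DF(b5)={b6}
  DF(b6)=∅
  DF(b7)=∅
  DF(b8)=∅

DF(b4) = ["b5"]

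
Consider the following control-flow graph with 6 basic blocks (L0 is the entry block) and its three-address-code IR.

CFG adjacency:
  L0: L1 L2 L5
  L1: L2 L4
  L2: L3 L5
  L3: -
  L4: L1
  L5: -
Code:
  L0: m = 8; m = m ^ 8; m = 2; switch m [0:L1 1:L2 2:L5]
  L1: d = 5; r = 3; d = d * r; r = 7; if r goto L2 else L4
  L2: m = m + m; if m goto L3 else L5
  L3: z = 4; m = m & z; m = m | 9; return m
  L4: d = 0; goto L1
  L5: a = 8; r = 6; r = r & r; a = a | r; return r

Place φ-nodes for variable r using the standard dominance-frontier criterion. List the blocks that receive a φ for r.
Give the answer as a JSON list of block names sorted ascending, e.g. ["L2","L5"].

idom tree: L1←L0 L2←L0 L3←L2 L4←L1 L5←L0
Dom∩ at merges:
  L1: preds {L0,L4}: {L0} ∩ {L0,L1,L4} = {L0}; idom=L0
  L2: preds {L0,L1}: {L0} ∩ {L0,L1} = {L0}; idom=L0
  L5: preds {L0,L2}: {L0} ∩ {L0,L2} = {L0}; idom=L0

DF derivation:
  L1←L0: walk · to L0
  L1←L4: walk L4→L1 to L0
  L2←L0: walk · to L0
  L2←L1: walk L1 to L0
  L5←L0: walk · to L0
  L5←L2: walk L2 to L0
  L0 → ∅
  L1 → {L1,L2}
  L2 → {L5}
  L3 → ∅
  L4 → {L1}
  L5 → ∅

φ for r: defs {L1,L5}
  DF⁺ = {L1,L2,L5}

Answer: ["L1", "L2", "L5"]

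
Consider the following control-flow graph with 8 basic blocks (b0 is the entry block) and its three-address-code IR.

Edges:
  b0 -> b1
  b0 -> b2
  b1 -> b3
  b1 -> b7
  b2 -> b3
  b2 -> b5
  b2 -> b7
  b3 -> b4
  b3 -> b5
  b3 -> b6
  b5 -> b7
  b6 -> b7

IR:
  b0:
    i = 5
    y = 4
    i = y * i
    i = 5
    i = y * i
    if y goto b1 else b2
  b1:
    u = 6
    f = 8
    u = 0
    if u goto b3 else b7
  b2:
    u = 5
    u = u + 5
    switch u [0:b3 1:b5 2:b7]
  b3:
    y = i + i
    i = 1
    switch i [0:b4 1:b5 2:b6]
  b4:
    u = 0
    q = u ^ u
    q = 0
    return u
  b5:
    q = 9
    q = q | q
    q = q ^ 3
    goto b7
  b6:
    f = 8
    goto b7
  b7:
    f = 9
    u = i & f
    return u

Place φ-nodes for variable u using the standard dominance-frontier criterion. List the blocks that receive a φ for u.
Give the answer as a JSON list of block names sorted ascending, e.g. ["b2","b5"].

idom tree: b1←b0 b2←b0 b3←b0 b4←b3 b5←b0 b6←b3 b7←b0
Dom at joins:
  b3: preds {b1,b2}: {b0,b1} ∩ {b0,b2} = {b0}; idom=b0
  b5: preds {b2,b3}: {b0,b2} ∩ {b0,b3} = {b0}; idom=b0
  b7: preds {b1,b2,b5,b6}: {b0,b1} ∩ {b0,b2} ∩ {b0,b5} ∩ {b0,b3,b6} = {b0}; idom=b0

DF derivation:
  b3←b1: walk b1 to b0
  b3←b2: walk b2 to b0
  b5←b2: walk b2 to b0
  b5←b3: walk b3 to b0
  b7←b1: walk b1 to b0
  b7←b2: walk b2 to b0
  b7←b5: walk b5 to b0
  b7←b6: walk b6→b3 to b0
  b0 → ∅
  b1 → {b3,b7}
  b2 → {b3,b5,b7}
  b3 → {b5,b7}
  b4 → ∅
  b5 → {b7}
  b6 → {b7}
  b7 → ∅

φ for u: defs {b1,b2,b4,b7}
  DF⁺ = {b3,b5,b7}

Answer: ["b3", "b5", "b7"]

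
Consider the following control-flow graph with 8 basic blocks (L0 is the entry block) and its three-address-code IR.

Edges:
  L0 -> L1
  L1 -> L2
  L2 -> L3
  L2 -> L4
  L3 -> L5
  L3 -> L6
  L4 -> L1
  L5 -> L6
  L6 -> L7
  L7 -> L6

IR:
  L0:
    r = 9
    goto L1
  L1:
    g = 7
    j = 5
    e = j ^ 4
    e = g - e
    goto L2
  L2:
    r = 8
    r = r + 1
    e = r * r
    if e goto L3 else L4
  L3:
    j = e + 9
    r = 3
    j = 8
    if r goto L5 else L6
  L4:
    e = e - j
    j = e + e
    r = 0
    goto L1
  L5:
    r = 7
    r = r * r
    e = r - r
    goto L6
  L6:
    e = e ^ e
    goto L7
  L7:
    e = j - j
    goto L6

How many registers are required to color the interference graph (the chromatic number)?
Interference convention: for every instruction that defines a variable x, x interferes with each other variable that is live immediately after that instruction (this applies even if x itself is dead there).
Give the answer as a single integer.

Answer: 3

Analysis:
Per-block:
  L0: def={r} ue=∅
  L1: def={e,g,j} ue=∅
  L2: def={e,r} ue=∅
  L3: def={j,r} ue={e}
  L4: def={e,j,r} ue={e,j}
  L5: def={e,r} ue=∅
  L6: def={e} ue={e}
  L7: def={e} ue={j}

Liveness:
  L0: in=∅ out=∅
  L1: in=∅ out={j}
  L2: in={j} out={e,j}
  L3: in={e} out={e,j}
  L4: in={e,j} out=∅
  L5: in={j} out={e,j}
  L6: in={e,j} out={j}
  L7: in={j} out={e,j}

Conflict graph:
  e — {g,j,r}
  g — {e,j}
  j — {e,g,r}
  r — {e,j}

Colouring:
  clique {e,g,j} ⇒ need ≥ 3
  assign e→R0 g→R2 j→R1 r→R2 — no edge inside a register ⇒ χ ≤ 3
  χ = 3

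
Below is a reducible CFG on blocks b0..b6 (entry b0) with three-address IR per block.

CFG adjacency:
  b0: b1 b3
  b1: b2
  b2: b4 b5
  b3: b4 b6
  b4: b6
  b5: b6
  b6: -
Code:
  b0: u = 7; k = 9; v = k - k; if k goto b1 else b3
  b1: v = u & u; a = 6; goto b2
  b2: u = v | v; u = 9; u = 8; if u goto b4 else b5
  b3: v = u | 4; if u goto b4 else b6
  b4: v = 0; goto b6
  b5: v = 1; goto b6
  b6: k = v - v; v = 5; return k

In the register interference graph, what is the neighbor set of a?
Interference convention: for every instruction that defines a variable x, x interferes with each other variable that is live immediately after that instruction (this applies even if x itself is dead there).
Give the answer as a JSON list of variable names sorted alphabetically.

def/use:
  b0: def={k,u,v} ue=∅
  b1: def={a,v} ue={u}
  b2: def={u} ue={v}
  b3: def={v} ue={u}
  b4: def={v} ue=∅
  b5: def={v} ue=∅
  b6: def={k,v} ue={v}

Live sets:
  b0: in=∅ out={u}
  b1: in={u} out={v}
  b2: in={v} out=∅
  b3: in={u} out={v}
  b4: in=∅ out={v}
  b5: in=∅ out={v}
  b6: in={v} out=∅

Interference:
  a — {v}
  k — {u,v}
  u — {k,v}
  v — {a,k,u}

N(a) = ["v"]

Answer: ["v"]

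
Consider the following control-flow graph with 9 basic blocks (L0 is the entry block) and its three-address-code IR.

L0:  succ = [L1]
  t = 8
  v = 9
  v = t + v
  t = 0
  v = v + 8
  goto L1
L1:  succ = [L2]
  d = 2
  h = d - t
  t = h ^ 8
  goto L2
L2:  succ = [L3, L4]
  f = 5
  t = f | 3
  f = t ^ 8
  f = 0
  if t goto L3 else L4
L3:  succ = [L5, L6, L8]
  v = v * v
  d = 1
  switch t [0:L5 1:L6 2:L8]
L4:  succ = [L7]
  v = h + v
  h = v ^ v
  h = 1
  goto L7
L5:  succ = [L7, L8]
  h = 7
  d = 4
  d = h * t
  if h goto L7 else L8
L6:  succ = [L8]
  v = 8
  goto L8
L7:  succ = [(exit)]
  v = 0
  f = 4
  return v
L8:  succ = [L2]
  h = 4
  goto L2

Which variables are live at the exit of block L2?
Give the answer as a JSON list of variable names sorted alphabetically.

Answer: ["h", "t", "v"]

Analysis:
Block summaries:
  L0: def={t,v} ue=∅
  L1: def={d,h,t} ue={t}
  L2: def={f,t} ue=∅
  L3: def={d,v} ue={t,v}
  L4: def={h,v} ue={h,v}
  L5: def={d,h} ue={t}
  L6: def={v} ue=∅
  L7: def={f,v} ue=∅
  L8: def={h} ue=∅

Live sets:
  L0 li=∅ lo={t,v}
  L1 li={t,v} lo={h,v}
  L2 li={h,v} lo={h,t,v}
  L3 li={t,v} lo={t,v}
  L4 li={h,v} lo=∅
  L5 li={t,v} lo={v}
  L6 li=∅ lo={v}
  L7 li=∅ lo=∅
  L8 li={v} lo={h,v}

live-out(L2) = ["h", "t", "v"]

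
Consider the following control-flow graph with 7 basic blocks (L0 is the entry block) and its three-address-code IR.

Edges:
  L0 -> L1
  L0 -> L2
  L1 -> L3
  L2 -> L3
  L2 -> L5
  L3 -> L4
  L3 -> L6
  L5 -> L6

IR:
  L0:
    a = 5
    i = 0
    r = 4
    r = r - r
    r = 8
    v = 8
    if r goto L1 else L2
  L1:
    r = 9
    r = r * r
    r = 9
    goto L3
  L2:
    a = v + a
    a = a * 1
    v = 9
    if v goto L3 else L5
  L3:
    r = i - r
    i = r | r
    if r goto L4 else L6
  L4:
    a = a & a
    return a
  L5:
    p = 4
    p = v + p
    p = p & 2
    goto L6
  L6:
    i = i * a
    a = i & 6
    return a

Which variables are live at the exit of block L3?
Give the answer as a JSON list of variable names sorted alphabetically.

Answer: ["a", "i"]

Derivation:
def/use:
  L0: def={a,i,r,v} ue=∅
  L1: def={r} ue=∅
  L2: def={a,v} ue={a,v}
  L3: def={i,r} ue={i,r}
  L4: def={a} ue={a}
  L5: def={p} ue={v}
  L6: def={a,i} ue={a,i}

Backward fixpoint:
  L0 li=∅ lo={a,i,r,v}
  L1 li={a,i} lo={a,i,r}
  L2 li={a,i,r,v} lo={a,i,r,v}
  L3 li={a,i,r} lo={a,i}
  L4 li={a} lo=∅
  L5 li={a,i,v} lo={a,i}
  L6 li={a,i} lo=∅

live-out(L3) = ["a", "i"]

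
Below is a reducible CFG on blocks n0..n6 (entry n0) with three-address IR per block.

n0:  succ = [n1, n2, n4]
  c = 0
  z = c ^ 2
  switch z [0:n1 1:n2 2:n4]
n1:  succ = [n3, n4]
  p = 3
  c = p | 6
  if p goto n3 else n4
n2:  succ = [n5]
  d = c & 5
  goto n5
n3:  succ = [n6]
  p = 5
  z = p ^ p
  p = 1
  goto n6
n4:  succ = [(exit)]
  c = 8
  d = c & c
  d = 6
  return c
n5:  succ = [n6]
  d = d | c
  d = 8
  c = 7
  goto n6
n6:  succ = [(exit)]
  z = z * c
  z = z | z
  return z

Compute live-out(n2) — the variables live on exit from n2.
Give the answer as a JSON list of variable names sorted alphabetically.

Answer: ["c", "d", "z"]

Analysis:
def/use:
  n0: {c,z} / ∅
  n1: {c,p} / ∅
  n2: {d} / {c}
  n3: {p,z} / ∅
  n4: {c,d} / ∅
  n5: {c,d} / {c,d}
  n6: {z} / {c,z}

Backward fixpoint:
  n0: in=∅ out={c,z}
  n1: in=∅ out={c}
  n2: in={c,z} out={c,d,z}
  n3: in={c} out={c,z}
  n4: in=∅ out=∅
  n5: in={c,d,z} out={c,z}
  n6: in={c,z} out=∅

live-out(n2) = ["c", "d", "z"]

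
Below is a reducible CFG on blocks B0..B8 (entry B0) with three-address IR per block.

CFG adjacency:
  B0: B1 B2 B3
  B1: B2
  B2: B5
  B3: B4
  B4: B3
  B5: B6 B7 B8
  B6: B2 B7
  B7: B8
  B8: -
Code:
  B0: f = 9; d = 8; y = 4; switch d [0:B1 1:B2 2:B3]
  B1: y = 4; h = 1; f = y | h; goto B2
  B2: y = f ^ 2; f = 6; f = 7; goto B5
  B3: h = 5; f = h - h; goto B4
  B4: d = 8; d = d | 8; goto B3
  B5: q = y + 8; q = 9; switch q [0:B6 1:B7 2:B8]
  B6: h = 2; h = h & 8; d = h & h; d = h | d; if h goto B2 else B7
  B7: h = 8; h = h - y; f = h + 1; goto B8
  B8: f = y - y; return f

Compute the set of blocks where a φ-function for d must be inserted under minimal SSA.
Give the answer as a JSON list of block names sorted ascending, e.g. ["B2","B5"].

idom tree: B1←B0 B2←B0 B3←B0 B4←B3 B5←B2 B6←B5 B7←B5 B8←B5
Dom∩ at merges:
  B2: preds {B0,B1,B6}: {B0} ∩ {B0,B1} ∩ {B0,B2,B5,B6} = {B0}; idom=B0
  B3: preds {B0,B4}: {B0} ∩ {B0,B3,B4} = {B0}; idom=B0
  B7: preds {B5,B6}: {B0,B2,B5} ∩ {B0,B2,B5,B6} = {B0,B2,B5}; idom=B5
  B8: preds {B5,B7}: {B0,B2,B5} ∩ {B0,B2,B5,B7} = {B0,B2,B5}; idom=B5

DF walk-up:
  join B2 pred B0: · stop@B0
  join B2 pred B1: B1 stop@B0
  join B2 pred B6: B6→B5→B2 stop@B0
  join B3 pred B0: · stop@B0
  join B3 pred B4: B4→B3 stop@B0
  join B7 pred B5: · stop@B5
  join B7 pred B6: B6 stop@B5
  join B8 pred B5: · stop@B5
  join B8 pred B7: B7 stop@B5
  DF(B0)=∅
  DF(B1)={B2}
  DF(B2)={B2}
  DF(B3)={B3}
  DF(B4)={B3}
  DF(B5)={B2}
  DF(B6)={B2,B7}
  DF(B7)={B8}
  DF(B8)=∅

φ for d: defs {B0,B4,B6}
  DF⁺ = {B2,B3,B7,B8}

Answer: ["B2", "B3", "B7", "B8"]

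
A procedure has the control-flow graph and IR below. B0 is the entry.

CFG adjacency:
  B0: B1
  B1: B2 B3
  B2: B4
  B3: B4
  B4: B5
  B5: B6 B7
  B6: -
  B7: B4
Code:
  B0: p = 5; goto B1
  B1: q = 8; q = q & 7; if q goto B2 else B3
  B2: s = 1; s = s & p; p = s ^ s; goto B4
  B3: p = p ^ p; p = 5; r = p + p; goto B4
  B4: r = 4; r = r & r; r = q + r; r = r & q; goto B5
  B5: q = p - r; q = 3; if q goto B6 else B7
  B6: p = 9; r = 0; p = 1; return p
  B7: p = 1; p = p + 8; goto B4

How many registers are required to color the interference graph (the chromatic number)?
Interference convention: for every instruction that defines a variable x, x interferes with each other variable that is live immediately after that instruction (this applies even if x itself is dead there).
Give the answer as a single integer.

Answer: 3

Working:
def/use:
  B0 def {p} use ∅
  B1 def {q} use ∅
  B2 def {p,s} use {p}
  B3 def {p,r} use {p}
  B4 def {r} use {q}
  B5 def {q} use {p,r}
  B6 def {p,r} use ∅
  B7 def {p} use ∅

Liveness:
  B0 li=∅ lo={p}
  B1 li={p} lo={p,q}
  B2 li={p,q} lo={p,q}
  B3 li={p,q} lo={p,q}
  B4 li={p,q} lo={p,r}
  B5 li={p,r} lo={q}
  B6 li=∅ lo=∅
  B7 li={q} lo={p,q}

Interfere edges:
  p↔{q,r,s}
  q↔{p,r,s}
  r↔{p,q}
  s↔{p,q}

Chromatic number:
  lower bound: {p,q,r} mutually conflict ⇒ χ ≥ 3
  3-colouring: r0={p}  r1={q}  r2={r,s}
  χ = 3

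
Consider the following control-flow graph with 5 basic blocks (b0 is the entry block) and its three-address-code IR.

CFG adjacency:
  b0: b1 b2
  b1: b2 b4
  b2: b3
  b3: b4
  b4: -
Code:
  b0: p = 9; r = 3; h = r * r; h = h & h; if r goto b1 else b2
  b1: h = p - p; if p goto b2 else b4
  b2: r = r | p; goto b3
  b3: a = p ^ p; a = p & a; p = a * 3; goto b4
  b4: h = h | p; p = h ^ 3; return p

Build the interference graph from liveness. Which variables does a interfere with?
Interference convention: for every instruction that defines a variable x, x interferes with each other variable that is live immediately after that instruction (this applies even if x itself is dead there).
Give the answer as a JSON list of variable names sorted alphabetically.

Answer: ["h", "p"]

Working:
def/use:
  b0: def={h,p,r} ue=∅
  b1: def={h} ue={p}
  b2: def={r} ue={p,r}
  b3: def={a,p} ue={p}
  b4: def={h,p} ue={h,p}

Live sets:
  b0: in=∅ out={h,p,r}
  b1: in={p,r} out={h,p,r}
  b2: in={h,p,r} out={h,p}
  b3: in={h,p} out={h,p}
  b4: in={h,p} out=∅

Interference:
  a↔{h,p}
  h↔{a,p,r}
  p↔{a,h,r}
  r↔{h,p}

N(a) = ["h", "p"]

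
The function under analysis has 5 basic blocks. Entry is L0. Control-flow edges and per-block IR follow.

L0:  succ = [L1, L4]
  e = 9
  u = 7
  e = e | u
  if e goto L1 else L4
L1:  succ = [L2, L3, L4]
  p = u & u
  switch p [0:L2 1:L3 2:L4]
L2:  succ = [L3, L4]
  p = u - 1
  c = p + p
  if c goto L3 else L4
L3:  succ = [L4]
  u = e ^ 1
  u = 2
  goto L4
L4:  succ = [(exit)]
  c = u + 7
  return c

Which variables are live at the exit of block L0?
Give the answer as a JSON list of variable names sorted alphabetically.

Per-block:
  L0 def {e,u} use ∅
  L1 def {p} use {u}
  L2 def {c,p} use {u}
  L3 def {u} use {e}
  L4 def {c} use {u}

Backward fixpoint:
  L0 li=∅ lo={e,u}
  L1 li={e,u} lo={e,u}
  L2 li={e,u} lo={e,u}
  L3 li={e} lo={u}
  L4 li={u} lo=∅

live-out(L0) = ["e", "u"]

Answer: ["e", "u"]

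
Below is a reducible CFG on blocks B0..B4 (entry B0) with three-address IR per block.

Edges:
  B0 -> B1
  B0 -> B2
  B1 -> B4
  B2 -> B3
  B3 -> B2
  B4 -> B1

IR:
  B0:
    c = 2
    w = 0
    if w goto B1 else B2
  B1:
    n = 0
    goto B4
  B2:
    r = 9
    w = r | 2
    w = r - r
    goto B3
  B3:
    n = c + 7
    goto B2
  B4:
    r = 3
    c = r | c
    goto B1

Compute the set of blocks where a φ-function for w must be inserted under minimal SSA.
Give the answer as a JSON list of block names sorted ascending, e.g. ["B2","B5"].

Answer: ["B2"]

Analysis:
idom tree: B1←B0 B2←B0 B3←B2 B4←B1
Join-block Dom:
  B1: preds {B0,B4}: {B0} ∩ {B0,B1,B4} = {B0}; idom=B0
  B2: preds {B0,B3}: {B0} ∩ {B0,B2,B3} = {B0}; idom=B0

DF derivation:
  B1←B0: walk · to B0
  B1←B4: walk B4→B1 to B0
  B2←B0: walk · to B0
  B2←B3: walk B3→B2 to B0
  DF(B0)=∅
  DF(B1)={B1}
  DF(B2)={B2}
  DF(B3)={B2}
  DF(B4)={B1}

φ for w: defs {B0,B2}
  DF⁺ = {B2}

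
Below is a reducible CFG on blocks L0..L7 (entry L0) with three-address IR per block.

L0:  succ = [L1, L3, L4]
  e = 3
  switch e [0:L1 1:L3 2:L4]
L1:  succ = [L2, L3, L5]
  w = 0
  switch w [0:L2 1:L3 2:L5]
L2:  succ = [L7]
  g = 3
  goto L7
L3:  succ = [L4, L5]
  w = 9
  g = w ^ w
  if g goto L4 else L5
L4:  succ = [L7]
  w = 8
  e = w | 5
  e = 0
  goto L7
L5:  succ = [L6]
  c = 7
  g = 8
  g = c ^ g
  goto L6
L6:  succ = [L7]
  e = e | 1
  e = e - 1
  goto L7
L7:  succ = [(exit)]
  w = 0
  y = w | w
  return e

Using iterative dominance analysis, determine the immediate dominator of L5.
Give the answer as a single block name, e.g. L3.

idom tree: L1←L0 L2←L1 L3←L0 L4←L0 L5←L0 L6←L5 L7←L0
Dom∩ at merges:
  L3: preds {L0,L1}: {L0} ∩ {L0,L1} = {L0}; idom=L0
  L4: preds {L0,L3}: {L0} ∩ {L0,L3} = {L0}; idom=L0
  L5: preds {L1,L3}: {L0,L1} ∩ {L0,L3} = {L0}; idom=L0
  L7: preds {L2,L4,L6}: {L0,L1,L2} ∩ {L0,L4} ∩ {L0,L5,L6} = {L0}; idom=L0

idom(L5) = L0

Answer: L0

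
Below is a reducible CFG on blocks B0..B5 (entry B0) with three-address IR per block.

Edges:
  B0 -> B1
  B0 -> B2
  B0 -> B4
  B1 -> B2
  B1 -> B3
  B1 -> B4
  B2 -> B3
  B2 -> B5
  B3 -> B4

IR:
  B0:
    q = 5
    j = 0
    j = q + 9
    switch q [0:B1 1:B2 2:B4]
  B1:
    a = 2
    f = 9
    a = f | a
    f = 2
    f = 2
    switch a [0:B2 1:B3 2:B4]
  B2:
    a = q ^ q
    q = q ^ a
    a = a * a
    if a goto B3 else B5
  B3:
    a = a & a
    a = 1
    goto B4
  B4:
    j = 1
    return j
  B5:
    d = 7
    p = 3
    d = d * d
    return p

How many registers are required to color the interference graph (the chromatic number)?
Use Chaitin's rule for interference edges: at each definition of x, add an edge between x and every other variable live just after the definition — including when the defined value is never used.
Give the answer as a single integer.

def/use:
  B0: {j,q} / ∅
  B1: {a,f} / ∅
  B2: {a,q} / {q}
  B3: {a} / {a}
  B4: {j} / ∅
  B5: {d,p} / ∅

Live sets:
  B0: in=∅ out={q}
  B1: in={q} out={a,q}
  B2: in={q} out={a}
  B3: in={a} out=∅
  B4: in=∅ out=∅
  B5: in=∅ out=∅

Conflict graph:
  a: {f,q}
  d: {p}
  f: {a,q}
  j: {q}
  p: {d}
  q: {a,f,j}

Chromatic number:
  {a,f,q} pairwise interfere (3-clique) ⇒ χ ≥ 3
  3-colouring: R0={d,q}  R1={a,j,p}  R2={f}
  χ = 3

Answer: 3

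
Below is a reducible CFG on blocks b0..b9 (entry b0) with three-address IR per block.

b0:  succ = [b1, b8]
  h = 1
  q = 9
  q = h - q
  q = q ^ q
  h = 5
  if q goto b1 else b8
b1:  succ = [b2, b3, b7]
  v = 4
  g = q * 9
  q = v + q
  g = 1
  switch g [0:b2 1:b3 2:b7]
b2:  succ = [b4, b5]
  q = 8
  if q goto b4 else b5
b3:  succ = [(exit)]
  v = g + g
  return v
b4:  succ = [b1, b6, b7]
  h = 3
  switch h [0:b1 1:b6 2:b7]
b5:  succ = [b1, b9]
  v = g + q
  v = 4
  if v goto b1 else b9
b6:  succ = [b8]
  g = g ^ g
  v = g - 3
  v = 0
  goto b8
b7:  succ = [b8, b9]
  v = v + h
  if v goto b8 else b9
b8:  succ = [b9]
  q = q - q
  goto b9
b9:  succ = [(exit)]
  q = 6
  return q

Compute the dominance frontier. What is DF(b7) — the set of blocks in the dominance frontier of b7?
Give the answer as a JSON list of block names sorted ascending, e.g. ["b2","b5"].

idom tree: b1←b0 b2←b1 b3←b1 b4←b2 b5←b2 b6←b4 b7←b1 b8←b0 b9←b0
Dom∩ at merges:
  b1: preds {b0,b4,b5}: {b0} ∩ {b0,b1,b2,b4} ∩ {b0,b1,b2,b5} = {b0}; idom=b0
  b7: preds {b1,b4}: {b0,b1} ∩ {b0,b1,b2,b4} = {b0,b1}; idom=b1
  b8: preds {b0,b6,b7}: {b0} ∩ {b0,b1,b2,b4,b6} ∩ {b0,b1,b7} = {b0}; idom=b0
  b9: preds {b5,b7,b8}: {b0,b1,b2,b5} ∩ {b0,b1,b7} ∩ {b0,b8} = {b0}; idom=b0

DF walk-up:
  b1←b0: walk · to b0
  b1←b4: walk b4→b2→b1 to b0
  b1←b5: walk b5→b2→b1 to b0
  b7←b1: walk · to b1
  b7←b4: walk b4→b2 to b1
  b8←b0: walk · to b0
  b8←b6: walk b6→b4→b2→b1 to b0
  b8←b7: walk b7→b1 to b0
  b9←b5: walk b5→b2→b1 to b0
  b9←b7: walk b7→b1 to b0
  b9←b8: walk b8 to b0
  b0 → ∅
  b1 → {b1,b8,b9}
  b2 → {b1,b7,b8,b9}
  b3 → ∅
  b4 → {b1,b7,b8}
  b5 → {b1,b9}
  b6 → {b8}
  b7 → {b8,b9}
  b8 → {b9}
  b9 → ∅

DF(b7) = ["b8", "b9"]

Answer: ["b8", "b9"]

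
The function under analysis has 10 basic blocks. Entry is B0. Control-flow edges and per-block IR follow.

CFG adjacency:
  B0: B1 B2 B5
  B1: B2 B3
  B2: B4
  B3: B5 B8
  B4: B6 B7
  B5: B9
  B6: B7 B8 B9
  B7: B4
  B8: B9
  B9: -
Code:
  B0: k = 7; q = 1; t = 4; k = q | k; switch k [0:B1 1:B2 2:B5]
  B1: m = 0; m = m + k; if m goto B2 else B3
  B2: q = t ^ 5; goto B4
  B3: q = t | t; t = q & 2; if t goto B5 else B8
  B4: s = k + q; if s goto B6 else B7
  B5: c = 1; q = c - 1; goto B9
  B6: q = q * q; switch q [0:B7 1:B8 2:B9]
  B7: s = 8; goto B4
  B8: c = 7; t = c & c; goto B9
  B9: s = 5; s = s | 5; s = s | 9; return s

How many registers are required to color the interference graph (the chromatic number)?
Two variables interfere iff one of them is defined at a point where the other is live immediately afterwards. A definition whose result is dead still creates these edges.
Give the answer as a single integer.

Answer: 3

Derivation:
def/use:
  B0: {k,q,t} / ∅
  B1: {m} / {k}
  B2: {q} / {t}
  B3: {q,t} / {t}
  B4: {s} / {k,q}
  B5: {c,q} / ∅
  B6: {q} / {q}
  B7: {s} / ∅
  B8: {c,t} / ∅
  B9: {s} / ∅

Liveness:
  B0: in=∅ out={k,t}
  B1: in={k,t} out={k,t}
  B2: in={k,t} out={k,q}
  B3: in={t} out=∅
  B4: in={k,q} out={k,q}
  B5: in=∅ out=∅
  B6: in={k,q} out={k,q}
  B7: in={k,q} out={k,q}
  B8: in=∅ out=∅
  B9: in=∅ out=∅

Interference:
  c: ∅
  k: {m,q,s,t}
  m: {k,t}
  q: {k,s,t}
  s: {k,q}
  t: {k,m,q}

Colouring:
  lower bound: {k,m,t} mutually conflict ⇒ χ ≥ 3
  3-colouring: c0={c,k}  c1={m,q}  c2={s,t}
  χ = 3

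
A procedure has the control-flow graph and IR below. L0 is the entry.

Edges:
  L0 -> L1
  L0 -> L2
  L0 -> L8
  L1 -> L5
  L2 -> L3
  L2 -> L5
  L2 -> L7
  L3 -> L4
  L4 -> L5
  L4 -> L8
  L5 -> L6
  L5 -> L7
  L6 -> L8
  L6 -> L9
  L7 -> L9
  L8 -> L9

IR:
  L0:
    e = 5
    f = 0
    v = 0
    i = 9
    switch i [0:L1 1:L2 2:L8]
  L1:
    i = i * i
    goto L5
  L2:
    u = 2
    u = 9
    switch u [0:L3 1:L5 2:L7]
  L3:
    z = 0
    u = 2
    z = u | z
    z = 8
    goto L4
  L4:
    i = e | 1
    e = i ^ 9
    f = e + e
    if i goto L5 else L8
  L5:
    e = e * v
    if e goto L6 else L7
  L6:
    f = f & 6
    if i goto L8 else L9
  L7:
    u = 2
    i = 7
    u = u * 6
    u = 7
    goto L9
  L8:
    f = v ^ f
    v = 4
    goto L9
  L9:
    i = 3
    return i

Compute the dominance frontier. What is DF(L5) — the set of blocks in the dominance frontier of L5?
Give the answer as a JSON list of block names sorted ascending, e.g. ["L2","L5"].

Answer: ["L7", "L8", "L9"]

Working:
idom tree: L1←L0 L2←L0 L3←L2 L4←L3 L5←L0 L6←L5 L7←L0 L8←L0 L9←L0
Join-block Dom:
  L5: preds {L1,L2,L4}: {L0,L1} ∩ {L0,L2} ∩ {L0,L2,L3,L4} = {L0}; idom=L0
  L7: preds {L2,L5}: {L0,L2} ∩ {L0,L5} = {L0}; idom=L0
  L8: preds {L0,L4,L6}: {L0} ∩ {L0,L2,L3,L4} ∩ {L0,L5,L6} = {L0}; idom=L0
  L9: preds {L6,L7,L8}: {L0,L5,L6} ∩ {L0,L7} ∩ {L0,L8} = {L0}; idom=L0

DF walk-up:
  join L5 pred L1: L1 stop@L0
  join L5 pred L2: L2 stop@L0
  join L5 pred L4: L4→L3→L2 stop@L0
  join L7 pred L2: L2 stop@L0
  join L7 pred L5: L5 stop@L0
  join L8 pred L0: · stop@L0
  join L8 pred L4: L4→L3→L2 stop@L0
  join L8 pred L6: L6→L5 stop@L0
  join L9 pred L6: L6→L5 stop@L0
  join L9 pred L7: L7 stop@L0
  join L9 pred L8: L8 stop@L0
  L0 → ∅
  L1 → {L5}
  L2 → {L5,L7,L8}
  L3 → {L5,L8}
  L4 → {L5,L8}
  L5 → {L7,L8,L9}
  L6 → {L8,L9}
  L7 → {L9}
  L8 → {L9}
  L9 → ∅

DF(L5) = ["L7", "L8", "L9"]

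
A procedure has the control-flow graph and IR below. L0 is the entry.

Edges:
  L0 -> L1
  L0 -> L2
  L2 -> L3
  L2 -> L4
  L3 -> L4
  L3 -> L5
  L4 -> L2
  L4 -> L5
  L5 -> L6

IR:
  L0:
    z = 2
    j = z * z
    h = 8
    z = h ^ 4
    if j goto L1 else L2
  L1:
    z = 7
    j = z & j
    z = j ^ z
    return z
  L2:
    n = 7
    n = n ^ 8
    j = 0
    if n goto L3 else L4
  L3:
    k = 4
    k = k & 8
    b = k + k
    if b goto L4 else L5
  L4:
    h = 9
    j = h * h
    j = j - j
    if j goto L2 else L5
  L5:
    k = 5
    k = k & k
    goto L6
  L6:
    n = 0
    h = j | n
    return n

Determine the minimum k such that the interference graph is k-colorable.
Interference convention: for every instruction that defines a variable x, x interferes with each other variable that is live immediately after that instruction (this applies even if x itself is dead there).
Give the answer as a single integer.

Per-block:
  L0: {h,j,z} / ∅
  L1: {j,z} / {j}
  L2: {j,n} / ∅
  L3: {b,k} / ∅
  L4: {h,j} / ∅
  L5: {k} / ∅
  L6: {h,n} / {j}

Backward fixpoint:
  L0 li=∅ lo={j}
  L1 li={j} lo=∅
  L2 li=∅ lo={j}
  L3 li={j} lo={j}
  L4 li=∅ lo={j}
  L5 li={j} lo={j}
  L6 li={j} lo=∅

Interference:
  b↔{j}
  h↔{j,n}
  j↔{b,h,k,n,z}
  k↔{j}
  n↔{h,j}
  z↔{j}

Registers:
  clique {h,j,n} ⇒ need ≥ 3
  assign b→R1 h→R1 j→R0 k→R1 n→R2 z→R1 — no edge inside a register ⇒ χ ≤ 3
  χ = 3

Answer: 3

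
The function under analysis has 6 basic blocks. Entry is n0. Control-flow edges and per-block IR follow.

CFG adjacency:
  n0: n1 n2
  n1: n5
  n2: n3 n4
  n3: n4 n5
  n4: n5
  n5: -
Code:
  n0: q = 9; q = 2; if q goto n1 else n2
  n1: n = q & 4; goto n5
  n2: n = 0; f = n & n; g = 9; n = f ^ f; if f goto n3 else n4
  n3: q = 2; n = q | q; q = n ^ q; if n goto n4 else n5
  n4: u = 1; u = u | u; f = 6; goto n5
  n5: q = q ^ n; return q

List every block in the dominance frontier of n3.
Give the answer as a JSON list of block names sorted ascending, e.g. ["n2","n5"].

idom tree: n1←n0 n2←n0 n3←n2 n4←n2 n5←n0
Join-block Dom:
  n4: preds {n2,n3}: {n0,n2} ∩ {n0,n2,n3} = {n0,n2}; idom=n2
  n5: preds {n1,n3,n4}: {n0,n1} ∩ {n0,n2,n3} ∩ {n0,n2,n4} = {n0}; idom=n0

DF walk-up:
  join n4 pred n2: · stop@n2
  join n4 pred n3: n3 stop@n2
  join n5 pred n1: n1 stop@n0
  join n5 pred n3: n3→n2 stop@n0
  join n5 pred n4: n4→n2 stop@n0
  DF(n0)=∅
  DF(n1)={n5}
  DF(n2)={n5}
  DF(n3)={n4,n5}
  DF(n4)={n5}
  DF(n5)=∅

DF(n3) = ["n4", "n5"]

Answer: ["n4", "n5"]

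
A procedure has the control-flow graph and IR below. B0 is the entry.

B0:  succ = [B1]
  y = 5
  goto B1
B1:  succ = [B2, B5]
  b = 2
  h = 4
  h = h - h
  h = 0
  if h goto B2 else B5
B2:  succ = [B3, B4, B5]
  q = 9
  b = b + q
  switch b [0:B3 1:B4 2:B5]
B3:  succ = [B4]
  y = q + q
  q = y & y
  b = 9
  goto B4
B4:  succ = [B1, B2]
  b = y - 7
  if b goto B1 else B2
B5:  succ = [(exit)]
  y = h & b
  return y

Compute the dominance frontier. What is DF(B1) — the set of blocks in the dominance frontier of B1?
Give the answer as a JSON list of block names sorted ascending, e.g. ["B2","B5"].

Answer: ["B1"]

Derivation:
idom tree: B1←B0 B2←B1 B3←B2 B4←B2 B5←B1
Dom at joins:
  B1: preds {B0,B4}: {B0} ∩ {B0,B1,B2,B4} = {B0}; idom=B0
  B2: preds {B1,B4}: {B0,B1} ∩ {B0,B1,B2,B4} = {B0,B1}; idom=B1
  B4: preds {B2,B3}: {B0,B1,B2} ∩ {B0,B1,B2,B3} = {B0,B1,B2}; idom=B2
  B5: preds {B1,B2}: {B0,B1} ∩ {B0,B1,B2} = {B0,B1}; idom=B1

DF derivation:
  join B1 pred B0: · stop@B0
  join B1 pred B4: B4→B2→B1 stop@B0
  join B2 pred B1: · stop@B1
  join B2 pred B4: B4→B2 stop@B1
  join B4 pred B2: · stop@B2
  join B4 pred B3: B3 stop@B2
  join B5 pred B1: · stop@B1
  join B5 pred B2: B2 stop@B1
  B0: DF=∅
  B1: DF={B1}
  B2: DF={B1,B2,B5}
  B3: DF={B4}
  B4: DF={B1,B2}
  B5: DF=∅

DF(B1) = ["B1"]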